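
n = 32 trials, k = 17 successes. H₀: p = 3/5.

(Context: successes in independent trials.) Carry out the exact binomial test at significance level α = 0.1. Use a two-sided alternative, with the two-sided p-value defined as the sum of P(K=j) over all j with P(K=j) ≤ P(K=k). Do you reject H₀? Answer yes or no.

Exact binomial: n=32, k=17, p₀=3/5=0.6000
P(X=j) = C(n,j)·p₀^j·(1−p₀)^(n−j); p = Σ P(X=j) over j with P(X=j) ≤ P(X=17)
p-value (two-sided) = 0.47221
At α=0.1: p ≥ α → fail to reject H₀

reject H₀: no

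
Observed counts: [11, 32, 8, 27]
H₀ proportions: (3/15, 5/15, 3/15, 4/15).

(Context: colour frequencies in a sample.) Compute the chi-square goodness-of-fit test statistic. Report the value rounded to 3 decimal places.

n = 78; E_i = n·p_i = [15.60, 26.00, 15.60, 20.80]
χ² = (11−15.60)²/15.60 + (32−26.00)²/26.00 + (8−15.60)²/15.60 + (27−20.80)²/20.80 = 8.2917
df = 3

test statistic = 8.292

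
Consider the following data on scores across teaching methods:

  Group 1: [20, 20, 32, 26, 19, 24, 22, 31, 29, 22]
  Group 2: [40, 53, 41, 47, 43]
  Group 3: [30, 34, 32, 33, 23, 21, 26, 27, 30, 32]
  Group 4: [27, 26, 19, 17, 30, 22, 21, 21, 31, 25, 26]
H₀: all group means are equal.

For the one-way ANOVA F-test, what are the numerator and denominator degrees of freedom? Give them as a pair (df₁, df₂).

k = 4 groups, N = 36 total
df = (k−1, N−k) = (4−1, 36−4) = (3, 32)

degrees of freedom = [3, 32]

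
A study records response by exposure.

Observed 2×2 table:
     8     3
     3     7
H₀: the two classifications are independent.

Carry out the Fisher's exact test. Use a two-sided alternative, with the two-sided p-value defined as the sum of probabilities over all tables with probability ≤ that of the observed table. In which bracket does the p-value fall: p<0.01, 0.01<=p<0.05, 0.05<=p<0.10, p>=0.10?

Margins: r₁=11, r₂=10, c₁=11, c₂=10, n=21
p_obs = C(11,8)·C(10,3)/C(21,11); sum pmf over tables with pmf ≤ p_obs
p-value (two-sided) = 0.08611
→ bracket: 0.05<=p<0.10

p-value bracket: 0.05<=p<0.10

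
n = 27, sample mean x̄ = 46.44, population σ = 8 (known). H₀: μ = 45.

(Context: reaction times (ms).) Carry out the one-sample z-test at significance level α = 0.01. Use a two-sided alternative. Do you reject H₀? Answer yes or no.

SE = σ/√n = 8/√27 = 1.5396
z = (x̄−μ₀)/SE = (46.44−45)/1.5396 = 0.9353
p-value (two-sided) = 0.34963
At α=0.01: p ≥ α → fail to reject H₀

reject H₀: no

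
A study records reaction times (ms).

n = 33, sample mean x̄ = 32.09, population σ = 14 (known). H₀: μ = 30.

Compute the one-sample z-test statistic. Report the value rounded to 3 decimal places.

SE = σ/√n = 14/√33 = 2.4371
z = (x̄−μ₀)/SE = (32.09−30)/2.4371 = 0.8576

test statistic = 0.858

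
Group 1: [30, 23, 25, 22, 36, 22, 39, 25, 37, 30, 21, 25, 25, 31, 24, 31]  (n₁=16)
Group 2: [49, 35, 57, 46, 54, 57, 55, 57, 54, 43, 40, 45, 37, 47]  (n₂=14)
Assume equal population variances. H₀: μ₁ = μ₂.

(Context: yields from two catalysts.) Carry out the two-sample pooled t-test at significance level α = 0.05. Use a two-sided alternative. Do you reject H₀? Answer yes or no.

x̄₁=27.875, s₁=5.714, n₁=16
x̄₂=48.286, s₂=7.630, n₂=14
s_p² = [15·5.714² + 13·7.630²]/28 = 44.5217
SE = √(s_p²·(1/16+1/14)) = 2.4419
t = (27.875−48.286)/2.4419 = -8.3586
df = 28
p-value (two-sided) = 0.00000
At α=0.05: p < α → reject H₀

reject H₀: yes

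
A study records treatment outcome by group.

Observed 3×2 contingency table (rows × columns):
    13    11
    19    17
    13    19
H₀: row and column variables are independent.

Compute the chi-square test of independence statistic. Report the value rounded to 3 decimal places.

Row totals [24, 36, 32], col totals [45, 47], n=92
χ² = (13−11.74)²/11.74 + (11−12.26)²/12.26 + (19−17.61)²/17.61 + (17−18.39)²/18.39 + (13−15.65)²/15.65 + (19−16.35)²/16.35 = 1.3599
df = 2

test statistic = 1.360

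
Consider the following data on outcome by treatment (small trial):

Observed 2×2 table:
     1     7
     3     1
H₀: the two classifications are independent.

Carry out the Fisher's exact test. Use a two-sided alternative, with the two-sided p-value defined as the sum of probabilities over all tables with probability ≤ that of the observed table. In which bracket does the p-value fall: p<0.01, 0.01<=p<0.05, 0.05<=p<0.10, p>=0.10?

Margins: r₁=8, r₂=4, c₁=4, c₂=8, n=12
p_obs = C(8,1)·C(4,3)/C(12,4); sum pmf over tables with pmf ≤ p_obs
p-value (two-sided) = 0.06667
→ bracket: 0.05<=p<0.10

p-value bracket: 0.05<=p<0.10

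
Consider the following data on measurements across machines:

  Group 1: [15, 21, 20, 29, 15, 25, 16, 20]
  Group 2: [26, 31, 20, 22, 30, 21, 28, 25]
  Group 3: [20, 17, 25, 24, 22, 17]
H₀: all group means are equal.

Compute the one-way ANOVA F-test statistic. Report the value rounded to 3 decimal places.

Group means [20.12, 25.38, 20.83], grand mean 22.227
SSB = Σnᵢ(x̄ᵢ−x̄)² = 126.280; SSW = ΣΣ(x−x̄ᵢ)² = 351.583
MSB = 126.280/2 = 63.1402; MSW = 351.583/19 = 18.5044
F = MSB/MSW = 3.4122
df = (2, 19)

test statistic = 3.412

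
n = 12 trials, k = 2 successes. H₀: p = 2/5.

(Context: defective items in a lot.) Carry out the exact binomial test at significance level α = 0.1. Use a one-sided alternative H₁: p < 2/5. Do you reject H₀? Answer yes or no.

Exact binomial: n=12, k=2, p₀=2/5=0.4000
P(X≤2) from Σ C(n,i)·p₀^i·(1−p₀)^(n−i)
p-value (one-sided, H₁ less) = 0.08344
At α=0.1: p < α → reject H₀

reject H₀: yes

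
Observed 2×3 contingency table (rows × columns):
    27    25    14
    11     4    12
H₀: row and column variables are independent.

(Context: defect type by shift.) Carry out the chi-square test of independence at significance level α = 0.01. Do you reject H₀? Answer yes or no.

reject H₀: no

Row totals [66, 27], col totals [38, 29, 26], n=93
χ² = (27−26.97)²/26.97 + (25−20.58)²/20.58 + (14−18.45)²/18.45 + (11−11.03)²/11.03 + (4−8.42)²/8.42 + (12−7.55)²/7.55 = 6.9682
df = 2
p-value (upper-tail) = 0.03068
At α=0.01: p ≥ α → fail to reject H₀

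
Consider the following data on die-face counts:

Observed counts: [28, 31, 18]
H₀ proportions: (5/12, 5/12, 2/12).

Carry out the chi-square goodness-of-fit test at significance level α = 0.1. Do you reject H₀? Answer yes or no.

n = 77; E_i = n·p_i = [32.08, 32.08, 12.83]
χ² = (28−32.08)²/32.08 + (31−32.08)²/32.08 + (18−12.83)²/12.83 = 2.6364
df = 2
p-value (upper-tail) = 0.26762
At α=0.1: p ≥ α → fail to reject H₀

reject H₀: no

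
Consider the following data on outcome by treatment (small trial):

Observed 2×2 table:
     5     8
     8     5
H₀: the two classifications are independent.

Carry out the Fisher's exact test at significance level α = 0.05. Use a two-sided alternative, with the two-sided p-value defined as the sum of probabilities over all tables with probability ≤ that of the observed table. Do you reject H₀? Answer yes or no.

Margins: r₁=13, r₂=13, c₁=13, c₂=13, n=26
p_obs = C(13,5)·C(13,8)/C(26,13); sum pmf over tables with pmf ≤ p_obs
p-value (two-sided) = 0.43375
At α=0.05: p ≥ α → fail to reject H₀

reject H₀: no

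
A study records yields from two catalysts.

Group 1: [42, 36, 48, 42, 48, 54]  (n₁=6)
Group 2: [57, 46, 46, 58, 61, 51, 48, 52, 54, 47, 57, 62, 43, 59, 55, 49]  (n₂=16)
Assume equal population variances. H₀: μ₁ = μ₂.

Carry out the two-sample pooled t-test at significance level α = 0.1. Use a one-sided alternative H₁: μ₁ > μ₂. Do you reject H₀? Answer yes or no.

x̄₁=45.000, s₁=6.293, n₁=6
x̄₂=52.812, s₂=5.902, n₂=16
s_p² = [5·6.293² + 15·5.902²]/20 = 36.0219
SE = √(s_p²·(1/6+1/16)) = 2.8732
t = (45.000−52.812)/2.8732 = -2.7191
df = 20
p-value (one-sided, H₁ greater) = 0.99339
At α=0.1: p ≥ α → fail to reject H₀

reject H₀: no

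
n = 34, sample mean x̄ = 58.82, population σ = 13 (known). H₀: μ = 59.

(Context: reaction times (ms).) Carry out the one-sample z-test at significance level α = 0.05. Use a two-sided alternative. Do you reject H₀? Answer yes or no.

SE = σ/√n = 13/√34 = 2.2295
z = (x̄−μ₀)/SE = (58.82−59)/2.2295 = -0.0807
p-value (two-sided) = 0.93565
At α=0.05: p ≥ α → fail to reject H₀

reject H₀: no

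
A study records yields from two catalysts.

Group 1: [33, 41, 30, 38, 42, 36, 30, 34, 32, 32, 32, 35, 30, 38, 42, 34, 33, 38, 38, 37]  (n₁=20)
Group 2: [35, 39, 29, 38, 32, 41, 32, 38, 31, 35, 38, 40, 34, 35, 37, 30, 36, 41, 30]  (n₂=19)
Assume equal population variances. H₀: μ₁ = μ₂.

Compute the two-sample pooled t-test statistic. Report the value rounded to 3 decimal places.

test statistic = -0.053

x̄₁=35.250, s₁=3.878, n₁=20
x̄₂=35.316, s₂=3.830, n₂=19
s_p² = [19·3.878² + 18·3.830²]/37 = 14.8610
SE = √(s_p²·(1/20+1/19)) = 1.2350
t = (35.250−35.316)/1.2350 = -0.0533
df = 37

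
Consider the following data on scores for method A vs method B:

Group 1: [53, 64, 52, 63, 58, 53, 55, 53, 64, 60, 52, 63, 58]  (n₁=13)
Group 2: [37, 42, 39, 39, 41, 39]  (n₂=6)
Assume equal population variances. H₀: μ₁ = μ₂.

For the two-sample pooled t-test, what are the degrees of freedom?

df = n₁ + n₂ − 2 = 13 + 6 − 2 = 17

degrees of freedom = 17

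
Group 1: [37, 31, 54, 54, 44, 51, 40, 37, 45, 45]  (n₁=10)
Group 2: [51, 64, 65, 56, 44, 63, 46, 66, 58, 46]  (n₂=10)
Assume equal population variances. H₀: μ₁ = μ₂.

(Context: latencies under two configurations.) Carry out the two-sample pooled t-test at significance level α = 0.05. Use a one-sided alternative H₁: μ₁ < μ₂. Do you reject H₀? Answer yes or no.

reject H₀: yes

x̄₁=43.800, s₁=7.700, n₁=10
x̄₂=55.900, s₂=8.608, n₂=10
s_p² = [9·7.700² + 9·8.608²]/18 = 66.6944
SE = √(s_p²·(1/10+1/10)) = 3.6522
t = (43.800−55.900)/3.6522 = -3.3130
df = 18
p-value (one-sided, H₁ less) = 0.00193
At α=0.05: p < α → reject H₀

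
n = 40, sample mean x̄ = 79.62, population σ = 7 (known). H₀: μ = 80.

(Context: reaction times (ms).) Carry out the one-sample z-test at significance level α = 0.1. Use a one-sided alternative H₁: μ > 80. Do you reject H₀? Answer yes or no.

reject H₀: no

SE = σ/√n = 7/√40 = 1.1068
z = (x̄−μ₀)/SE = (79.62−80)/1.1068 = -0.3433
p-value (one-sided, H₁ greater) = 0.63433
At α=0.1: p ≥ α → fail to reject H₀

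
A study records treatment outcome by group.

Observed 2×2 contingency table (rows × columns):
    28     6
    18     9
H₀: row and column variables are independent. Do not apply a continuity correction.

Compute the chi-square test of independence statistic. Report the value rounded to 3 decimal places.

Row totals [34, 27], col totals [46, 15], n=61
χ² = (28−25.64)²/25.64 + (6−8.36)²/8.36 + (18−20.36)²/20.36 + (9−6.64)²/6.64 = 1.9969
df = 1

test statistic = 1.997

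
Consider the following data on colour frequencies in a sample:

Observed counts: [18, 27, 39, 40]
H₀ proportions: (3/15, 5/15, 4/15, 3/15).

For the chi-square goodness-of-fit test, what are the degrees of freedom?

df = k − 1 = 4 − 1 = 3

degrees of freedom = 3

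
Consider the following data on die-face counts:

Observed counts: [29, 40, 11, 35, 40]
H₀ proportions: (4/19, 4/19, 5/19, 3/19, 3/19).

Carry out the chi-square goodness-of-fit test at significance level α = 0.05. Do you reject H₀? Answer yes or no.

reject H₀: yes

n = 155; E_i = n·p_i = [32.63, 32.63, 40.79, 24.47, 24.47]
χ² = (29−32.63)²/32.63 + (40−32.63)²/32.63 + (11−40.79)²/40.79 + (35−24.47)²/24.47 + (40−24.47)²/24.47 = 38.2014
df = 4
p-value (upper-tail) = 0.00000
At α=0.05: p < α → reject H₀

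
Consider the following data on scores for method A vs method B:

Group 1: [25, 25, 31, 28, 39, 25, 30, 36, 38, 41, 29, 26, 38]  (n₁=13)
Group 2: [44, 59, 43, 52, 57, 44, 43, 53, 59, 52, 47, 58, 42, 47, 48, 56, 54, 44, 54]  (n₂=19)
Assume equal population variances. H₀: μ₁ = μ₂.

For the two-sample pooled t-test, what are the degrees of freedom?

df = n₁ + n₂ − 2 = 13 + 19 − 2 = 30

degrees of freedom = 30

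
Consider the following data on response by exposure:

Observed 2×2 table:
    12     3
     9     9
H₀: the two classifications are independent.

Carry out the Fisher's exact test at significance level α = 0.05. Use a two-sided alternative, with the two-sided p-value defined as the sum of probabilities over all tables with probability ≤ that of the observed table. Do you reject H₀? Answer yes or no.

Margins: r₁=15, r₂=18, c₁=21, c₂=12, n=33
p_obs = C(15,12)·C(18,9)/C(33,21); sum pmf over tables with pmf ≤ p_obs
p-value (two-sided) = 0.14507
At α=0.05: p ≥ α → fail to reject H₀

reject H₀: no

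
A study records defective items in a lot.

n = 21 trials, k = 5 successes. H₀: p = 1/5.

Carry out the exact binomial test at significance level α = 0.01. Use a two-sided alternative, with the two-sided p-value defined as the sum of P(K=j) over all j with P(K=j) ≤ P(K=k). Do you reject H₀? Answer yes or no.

Exact binomial: n=21, k=5, p₀=1/5=0.2000
P(X=j) = C(n,j)·p₀^j·(1−p₀)^(n−j); p = Σ P(X=j) over j with P(X=j) ≤ P(X=5)
p-value (two-sided) = 0.59269
At α=0.01: p ≥ α → fail to reject H₀

reject H₀: no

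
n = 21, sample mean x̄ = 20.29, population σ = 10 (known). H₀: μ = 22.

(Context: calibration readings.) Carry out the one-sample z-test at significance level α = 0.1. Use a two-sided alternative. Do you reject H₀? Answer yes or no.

reject H₀: no

SE = σ/√n = 10/√21 = 2.1822
z = (x̄−μ₀)/SE = (20.29−22)/2.1822 = -0.7836
p-value (two-sided) = 0.43326
At α=0.1: p ≥ α → fail to reject H₀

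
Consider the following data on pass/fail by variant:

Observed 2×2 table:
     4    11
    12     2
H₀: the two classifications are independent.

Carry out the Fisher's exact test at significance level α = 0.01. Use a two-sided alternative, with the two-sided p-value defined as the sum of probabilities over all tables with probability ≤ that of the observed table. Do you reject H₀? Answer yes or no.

Margins: r₁=15, r₂=14, c₁=16, c₂=13, n=29
p_obs = C(15,4)·C(14,12)/C(29,16); sum pmf over tables with pmf ≤ p_obs
p-value (two-sided) = 0.00251
At α=0.01: p < α → reject H₀

reject H₀: yes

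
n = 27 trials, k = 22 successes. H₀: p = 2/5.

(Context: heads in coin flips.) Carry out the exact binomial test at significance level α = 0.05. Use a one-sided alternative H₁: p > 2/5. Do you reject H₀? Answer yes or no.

reject H₀: yes

Exact binomial: n=27, k=22, p₀=2/5=0.4000
P(X≥22) from Σ C(n,i)·p₀^i·(1−p₀)^(n−i)
p-value (one-sided, H₁ greater) = 0.00001
At α=0.05: p < α → reject H₀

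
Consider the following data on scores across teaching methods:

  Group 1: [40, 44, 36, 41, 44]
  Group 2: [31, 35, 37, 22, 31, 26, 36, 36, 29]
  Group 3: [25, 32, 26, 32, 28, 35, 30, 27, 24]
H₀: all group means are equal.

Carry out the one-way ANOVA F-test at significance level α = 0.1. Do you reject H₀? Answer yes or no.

Group means [41.00, 31.44, 28.78], grand mean 32.478
SSB = Σnᵢ(x̄ᵢ−x̄)² = 495.961; SSW = ΣΣ(x−x̄ᵢ)² = 363.778
MSB = 495.961/2 = 247.9807; MSW = 363.778/20 = 18.1889
F = MSB/MSW = 13.6336
df = (2, 20)
p-value (upper-tail) = 0.00018
At α=0.1: p < α → reject H₀

reject H₀: yes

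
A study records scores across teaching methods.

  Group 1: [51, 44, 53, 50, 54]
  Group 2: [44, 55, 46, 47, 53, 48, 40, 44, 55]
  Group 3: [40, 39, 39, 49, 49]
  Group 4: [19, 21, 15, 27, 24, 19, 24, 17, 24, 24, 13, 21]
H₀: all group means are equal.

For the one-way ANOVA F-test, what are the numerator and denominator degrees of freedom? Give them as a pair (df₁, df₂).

k = 4 groups, N = 31 total
df = (k−1, N−k) = (4−1, 31−4) = (3, 27)

degrees of freedom = [3, 27]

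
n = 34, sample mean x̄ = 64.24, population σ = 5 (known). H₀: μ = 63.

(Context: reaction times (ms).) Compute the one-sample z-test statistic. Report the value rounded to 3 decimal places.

SE = σ/√n = 5/√34 = 0.8575
z = (x̄−μ₀)/SE = (64.24−63)/0.8575 = 1.4461

test statistic = 1.446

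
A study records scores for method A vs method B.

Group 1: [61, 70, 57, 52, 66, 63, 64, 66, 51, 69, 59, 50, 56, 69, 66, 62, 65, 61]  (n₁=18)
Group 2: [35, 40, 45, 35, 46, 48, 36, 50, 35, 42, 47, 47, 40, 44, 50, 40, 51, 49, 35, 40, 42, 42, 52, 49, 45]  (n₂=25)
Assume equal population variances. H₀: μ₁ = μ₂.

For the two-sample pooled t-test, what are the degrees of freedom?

degrees of freedom = 41

df = n₁ + n₂ − 2 = 18 + 25 − 2 = 41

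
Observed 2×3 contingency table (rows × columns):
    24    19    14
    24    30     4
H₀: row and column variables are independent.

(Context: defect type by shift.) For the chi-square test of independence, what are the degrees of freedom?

degrees of freedom = 2

df = (r−1)(c−1) = (2−1)·(3−1) = 2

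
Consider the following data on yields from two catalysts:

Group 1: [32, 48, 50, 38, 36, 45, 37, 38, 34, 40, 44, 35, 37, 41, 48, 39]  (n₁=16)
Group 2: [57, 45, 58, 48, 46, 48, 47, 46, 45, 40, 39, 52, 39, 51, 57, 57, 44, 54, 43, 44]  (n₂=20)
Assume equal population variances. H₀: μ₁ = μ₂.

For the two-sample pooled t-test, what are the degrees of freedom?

df = n₁ + n₂ − 2 = 16 + 20 − 2 = 34

degrees of freedom = 34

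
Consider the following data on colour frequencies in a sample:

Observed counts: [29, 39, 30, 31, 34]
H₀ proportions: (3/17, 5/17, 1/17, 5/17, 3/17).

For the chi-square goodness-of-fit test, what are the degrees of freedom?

df = k − 1 = 5 − 1 = 4

degrees of freedom = 4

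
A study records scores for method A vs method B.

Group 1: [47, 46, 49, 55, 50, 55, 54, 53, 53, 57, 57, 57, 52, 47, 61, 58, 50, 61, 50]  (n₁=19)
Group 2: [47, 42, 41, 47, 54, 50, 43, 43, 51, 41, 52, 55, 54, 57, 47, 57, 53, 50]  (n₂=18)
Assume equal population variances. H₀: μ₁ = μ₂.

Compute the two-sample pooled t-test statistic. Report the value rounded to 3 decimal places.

test statistic = 2.518

x̄₁=53.263, s₁=4.556, n₁=19
x̄₂=49.111, s₂=5.455, n₂=18
s_p² = [18·4.556² + 17·5.455²]/35 = 25.1275
SE = √(s_p²·(1/19+1/18)) = 1.6488
t = (53.263−49.111)/1.6488 = 2.5183
df = 35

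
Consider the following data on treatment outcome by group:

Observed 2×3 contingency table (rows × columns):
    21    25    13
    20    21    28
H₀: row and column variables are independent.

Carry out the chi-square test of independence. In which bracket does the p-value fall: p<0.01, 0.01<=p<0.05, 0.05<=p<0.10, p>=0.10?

Row totals [59, 69], col totals [41, 46, 41], n=128
χ² = (21−18.90)²/18.90 + (25−21.20)²/21.20 + (13−18.90)²/18.90 + (20−22.10)²/22.10 + (21−24.80)²/24.80 + (28−22.10)²/22.10 = 5.1100
df = 2
p-value (upper-tail) = 0.07769
→ bracket: 0.05<=p<0.10

p-value bracket: 0.05<=p<0.10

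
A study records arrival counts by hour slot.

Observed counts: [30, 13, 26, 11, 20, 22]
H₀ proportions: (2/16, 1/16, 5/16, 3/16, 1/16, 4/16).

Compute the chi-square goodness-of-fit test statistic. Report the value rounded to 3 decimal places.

n = 122; E_i = n·p_i = [15.25, 7.62, 38.12, 22.88, 7.62, 30.50]
χ² = (30−15.25)²/15.25 + (13−7.62)²/7.62 + (26−38.12)²/38.12 + (11−22.88)²/22.88 + (20−7.62)²/7.62 + (22−30.50)²/30.50 = 50.5290
df = 5

test statistic = 50.529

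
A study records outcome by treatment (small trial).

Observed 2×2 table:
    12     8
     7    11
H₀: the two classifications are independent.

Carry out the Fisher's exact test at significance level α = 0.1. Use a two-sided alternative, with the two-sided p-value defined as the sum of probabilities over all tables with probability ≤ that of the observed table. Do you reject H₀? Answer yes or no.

Margins: r₁=20, r₂=18, c₁=19, c₂=19, n=38
p_obs = C(20,12)·C(18,7)/C(38,19); sum pmf over tables with pmf ≤ p_obs
p-value (two-sided) = 0.32998
At α=0.1: p ≥ α → fail to reject H₀

reject H₀: no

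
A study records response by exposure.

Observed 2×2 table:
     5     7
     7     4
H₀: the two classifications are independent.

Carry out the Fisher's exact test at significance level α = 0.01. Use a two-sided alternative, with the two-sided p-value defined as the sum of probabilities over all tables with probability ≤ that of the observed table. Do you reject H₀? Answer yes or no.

Margins: r₁=12, r₂=11, c₁=12, c₂=11, n=23
p_obs = C(12,5)·C(11,7)/C(23,12); sum pmf over tables with pmf ≤ p_obs
p-value (two-sided) = 0.41365
At α=0.01: p ≥ α → fail to reject H₀

reject H₀: no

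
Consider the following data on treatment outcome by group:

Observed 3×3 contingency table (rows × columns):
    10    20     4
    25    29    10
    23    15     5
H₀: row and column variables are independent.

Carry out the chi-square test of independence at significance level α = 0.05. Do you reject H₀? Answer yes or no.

reject H₀: no

Row totals [34, 64, 43], col totals [58, 64, 19], n=141
χ² = (10−13.99)²/13.99 + (20−15.43)²/15.43 + (4−4.58)²/4.58 + (25−26.33)²/26.33 + (29−29.05)²/29.05 + (10−8.62)²/8.62 + (23−17.69)²/17.69 + (15−19.52)²/19.52 + (5−5.79)²/5.79 = 5.5978
df = 4
p-value (upper-tail) = 0.23126
At α=0.05: p ≥ α → fail to reject H₀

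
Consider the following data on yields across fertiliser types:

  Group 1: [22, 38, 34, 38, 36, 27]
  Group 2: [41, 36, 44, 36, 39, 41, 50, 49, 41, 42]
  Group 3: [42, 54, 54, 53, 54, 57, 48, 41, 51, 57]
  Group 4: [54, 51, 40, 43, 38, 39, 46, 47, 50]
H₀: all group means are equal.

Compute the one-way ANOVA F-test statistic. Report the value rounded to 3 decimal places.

test statistic = 14.459

Group means [32.50, 41.90, 51.10, 45.33], grand mean 43.800
SSB = Σnᵢ(x̄ᵢ−x̄)² = 1356.300; SSW = ΣΣ(x−x̄ᵢ)² = 969.300
MSB = 1356.300/3 = 452.1000; MSW = 969.300/31 = 31.2677
F = MSB/MSW = 14.4590
df = (3, 31)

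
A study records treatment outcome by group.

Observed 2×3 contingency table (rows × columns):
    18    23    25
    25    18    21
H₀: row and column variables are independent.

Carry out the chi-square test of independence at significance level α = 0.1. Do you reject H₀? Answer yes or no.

Row totals [66, 64], col totals [43, 41, 46], n=130
χ² = (18−21.83)²/21.83 + (23−20.82)²/20.82 + (25−23.35)²/23.35 + (25−21.17)²/21.17 + (18−20.18)²/20.18 + (21−22.65)²/22.65 = 2.0668
df = 2
p-value (upper-tail) = 0.35579
At α=0.1: p ≥ α → fail to reject H₀

reject H₀: no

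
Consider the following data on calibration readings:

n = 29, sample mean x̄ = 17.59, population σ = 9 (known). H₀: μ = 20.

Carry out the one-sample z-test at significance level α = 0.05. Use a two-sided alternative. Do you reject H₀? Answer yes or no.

SE = σ/√n = 9/√29 = 1.6713
z = (x̄−μ₀)/SE = (17.59−20)/1.6713 = -1.4420
p-value (two-sided) = 0.14929
At α=0.05: p ≥ α → fail to reject H₀

reject H₀: no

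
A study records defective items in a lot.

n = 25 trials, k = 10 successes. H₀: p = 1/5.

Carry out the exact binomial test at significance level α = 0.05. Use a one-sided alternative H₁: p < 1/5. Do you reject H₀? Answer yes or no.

reject H₀: no

Exact binomial: n=25, k=10, p₀=1/5=0.2000
P(X≤10) from Σ C(n,i)·p₀^i·(1−p₀)^(n−i)
p-value (one-sided, H₁ less) = 0.99445
At α=0.05: p ≥ α → fail to reject H₀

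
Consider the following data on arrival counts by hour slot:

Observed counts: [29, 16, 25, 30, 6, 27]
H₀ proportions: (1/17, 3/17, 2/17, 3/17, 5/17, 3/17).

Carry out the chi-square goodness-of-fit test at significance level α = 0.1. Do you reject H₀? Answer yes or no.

n = 133; E_i = n·p_i = [7.82, 23.47, 15.65, 23.47, 39.12, 23.47]
χ² = (29−7.82)²/7.82 + (16−23.47)²/23.47 + (25−15.65)²/15.65 + (30−23.47)²/23.47 + (6−39.12)²/39.12 + (27−23.47)²/23.47 = 95.6734
df = 5
p-value (upper-tail) = 0.00000
At α=0.1: p < α → reject H₀

reject H₀: yes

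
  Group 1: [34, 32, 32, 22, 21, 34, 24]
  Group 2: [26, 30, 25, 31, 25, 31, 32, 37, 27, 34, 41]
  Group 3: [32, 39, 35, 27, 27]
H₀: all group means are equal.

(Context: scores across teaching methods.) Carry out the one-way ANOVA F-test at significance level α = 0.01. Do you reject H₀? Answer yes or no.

reject H₀: no

Group means [28.43, 30.82, 32.00], grand mean 30.348
SSB = Σnᵢ(x̄ᵢ−x̄)² = 41.867; SSW = ΣΣ(x−x̄ᵢ)² = 571.351
MSB = 41.867/2 = 20.9334; MSW = 571.351/20 = 28.5675
F = MSB/MSW = 0.7328
df = (2, 20)
p-value (upper-tail) = 0.49304
At α=0.01: p ≥ α → fail to reject H₀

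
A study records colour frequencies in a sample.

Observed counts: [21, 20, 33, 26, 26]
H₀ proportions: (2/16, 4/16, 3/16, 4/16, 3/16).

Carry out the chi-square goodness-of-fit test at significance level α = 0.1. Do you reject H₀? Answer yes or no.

n = 126; E_i = n·p_i = [15.75, 31.50, 23.62, 31.50, 23.62]
χ² = (21−15.75)²/15.75 + (20−31.50)²/31.50 + (33−23.62)²/23.62 + (26−31.50)²/31.50 + (26−23.62)²/23.62 = 10.8677
df = 4
p-value (upper-tail) = 0.02809
At α=0.1: p < α → reject H₀

reject H₀: yes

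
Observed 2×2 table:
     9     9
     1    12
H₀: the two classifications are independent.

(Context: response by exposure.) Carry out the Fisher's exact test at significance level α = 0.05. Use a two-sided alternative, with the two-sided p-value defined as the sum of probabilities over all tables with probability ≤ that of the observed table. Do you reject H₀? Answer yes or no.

reject H₀: yes

Margins: r₁=18, r₂=13, c₁=10, c₂=21, n=31
p_obs = C(18,9)·C(13,1)/C(31,10); sum pmf over tables with pmf ≤ p_obs
p-value (two-sided) = 0.01997
At α=0.05: p < α → reject H₀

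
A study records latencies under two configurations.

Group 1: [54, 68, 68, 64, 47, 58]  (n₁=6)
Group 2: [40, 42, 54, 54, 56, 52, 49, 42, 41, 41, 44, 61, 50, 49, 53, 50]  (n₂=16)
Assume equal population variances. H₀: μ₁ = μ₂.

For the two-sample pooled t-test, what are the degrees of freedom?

degrees of freedom = 20

df = n₁ + n₂ − 2 = 6 + 16 − 2 = 20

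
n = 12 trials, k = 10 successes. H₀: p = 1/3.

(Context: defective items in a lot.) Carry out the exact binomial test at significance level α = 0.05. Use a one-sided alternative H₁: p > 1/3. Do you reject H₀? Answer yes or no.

Exact binomial: n=12, k=10, p₀=1/3=0.3333
P(X≥10) from Σ C(n,i)·p₀^i·(1−p₀)^(n−i)
p-value (one-sided, H₁ greater) = 0.00054
At α=0.05: p < α → reject H₀

reject H₀: yes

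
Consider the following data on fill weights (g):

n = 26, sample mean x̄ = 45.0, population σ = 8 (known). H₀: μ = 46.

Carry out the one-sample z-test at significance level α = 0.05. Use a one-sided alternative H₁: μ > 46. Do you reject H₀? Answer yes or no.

reject H₀: no

SE = σ/√n = 8/√26 = 1.5689
z = (x̄−μ₀)/SE = (45.0−46)/1.5689 = -0.6374
p-value (one-sided, H₁ greater) = 0.73806
At α=0.05: p ≥ α → fail to reject H₀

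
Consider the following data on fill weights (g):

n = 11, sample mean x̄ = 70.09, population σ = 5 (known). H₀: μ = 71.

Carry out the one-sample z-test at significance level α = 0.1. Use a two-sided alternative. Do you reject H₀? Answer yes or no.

reject H₀: no

SE = σ/√n = 5/√11 = 1.5076
z = (x̄−μ₀)/SE = (70.09−71)/1.5076 = -0.6036
p-value (two-sided) = 0.54609
At α=0.1: p ≥ α → fail to reject H₀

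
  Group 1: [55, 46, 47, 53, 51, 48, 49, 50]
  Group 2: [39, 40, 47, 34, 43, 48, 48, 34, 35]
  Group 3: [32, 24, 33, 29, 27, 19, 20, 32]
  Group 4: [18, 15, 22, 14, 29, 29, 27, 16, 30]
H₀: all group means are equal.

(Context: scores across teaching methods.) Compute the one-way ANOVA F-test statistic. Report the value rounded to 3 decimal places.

Group means [49.88, 40.89, 27.00, 22.22], grand mean 34.794
SSB = Σnᵢ(x̄ᵢ−x̄)² = 4062.239; SSW = ΣΣ(x−x̄ᵢ)² = 905.319
MSB = 4062.239/3 = 1354.0798; MSW = 905.319/30 = 30.1773
F = MSB/MSW = 44.8708
df = (3, 30)

test statistic = 44.871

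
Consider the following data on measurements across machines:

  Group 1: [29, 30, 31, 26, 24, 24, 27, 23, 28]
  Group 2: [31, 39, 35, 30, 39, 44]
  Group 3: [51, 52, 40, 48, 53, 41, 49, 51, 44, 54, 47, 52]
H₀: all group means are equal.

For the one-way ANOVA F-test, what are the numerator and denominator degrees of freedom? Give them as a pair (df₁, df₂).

degrees of freedom = [2, 24]

k = 3 groups, N = 27 total
df = (k−1, N−k) = (3−1, 27−3) = (2, 24)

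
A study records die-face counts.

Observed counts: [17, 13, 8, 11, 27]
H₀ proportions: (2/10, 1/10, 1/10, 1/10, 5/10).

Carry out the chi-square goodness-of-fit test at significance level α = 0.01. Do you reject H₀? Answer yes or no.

reject H₀: no

n = 76; E_i = n·p_i = [15.20, 7.60, 7.60, 7.60, 38.00]
χ² = (17−15.20)²/15.20 + (13−7.60)²/7.60 + (8−7.60)²/7.60 + (11−7.60)²/7.60 + (27−38.00)²/38.00 = 8.7763
df = 4
p-value (upper-tail) = 0.06694
At α=0.01: p ≥ α → fail to reject H₀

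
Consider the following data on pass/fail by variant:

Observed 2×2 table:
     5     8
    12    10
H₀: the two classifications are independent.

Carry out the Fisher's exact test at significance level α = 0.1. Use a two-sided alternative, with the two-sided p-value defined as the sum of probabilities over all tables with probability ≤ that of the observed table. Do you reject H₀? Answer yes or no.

reject H₀: no

Margins: r₁=13, r₂=22, c₁=17, c₂=18, n=35
p_obs = C(13,5)·C(22,12)/C(35,17); sum pmf over tables with pmf ≤ p_obs
p-value (two-sided) = 0.48868
At α=0.1: p ≥ α → fail to reject H₀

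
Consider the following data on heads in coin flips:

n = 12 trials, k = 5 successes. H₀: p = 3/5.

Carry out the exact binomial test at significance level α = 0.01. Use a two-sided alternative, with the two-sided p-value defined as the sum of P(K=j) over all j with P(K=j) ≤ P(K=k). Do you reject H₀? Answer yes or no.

reject H₀: no

Exact binomial: n=12, k=5, p₀=3/5=0.6000
P(X=j) = C(n,j)·p₀^j·(1−p₀)^(n−j); p = Σ P(X=j) over j with P(X=j) ≤ P(X=5)
p-value (two-sided) = 0.24166
At α=0.01: p ≥ α → fail to reject H₀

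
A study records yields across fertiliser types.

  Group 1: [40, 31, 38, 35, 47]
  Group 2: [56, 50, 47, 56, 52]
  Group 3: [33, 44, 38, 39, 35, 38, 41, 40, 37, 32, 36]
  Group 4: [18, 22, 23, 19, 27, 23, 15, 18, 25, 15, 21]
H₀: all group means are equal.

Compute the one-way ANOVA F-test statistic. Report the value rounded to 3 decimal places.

test statistic = 75.470

Group means [38.20, 52.20, 37.55, 20.55], grand mean 34.094
SSB = Σnᵢ(x̄ᵢ−x̄)² = 3873.664; SSW = ΣΣ(x−x̄ᵢ)² = 479.055
MSB = 3873.664/3 = 1291.2214; MSW = 479.055/28 = 17.1091
F = MSB/MSW = 75.4699
df = (3, 28)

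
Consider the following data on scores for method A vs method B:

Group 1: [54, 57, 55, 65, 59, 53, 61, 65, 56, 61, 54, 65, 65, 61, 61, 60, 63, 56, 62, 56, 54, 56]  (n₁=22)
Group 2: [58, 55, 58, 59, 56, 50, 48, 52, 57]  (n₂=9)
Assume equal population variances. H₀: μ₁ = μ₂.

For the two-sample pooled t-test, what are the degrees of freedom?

df = n₁ + n₂ − 2 = 22 + 9 − 2 = 29

degrees of freedom = 29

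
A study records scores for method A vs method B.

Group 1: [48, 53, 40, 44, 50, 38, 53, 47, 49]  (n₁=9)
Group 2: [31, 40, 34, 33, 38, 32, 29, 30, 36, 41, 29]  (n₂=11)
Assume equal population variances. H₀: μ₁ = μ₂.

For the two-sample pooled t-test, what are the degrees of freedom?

df = n₁ + n₂ − 2 = 9 + 11 − 2 = 18

degrees of freedom = 18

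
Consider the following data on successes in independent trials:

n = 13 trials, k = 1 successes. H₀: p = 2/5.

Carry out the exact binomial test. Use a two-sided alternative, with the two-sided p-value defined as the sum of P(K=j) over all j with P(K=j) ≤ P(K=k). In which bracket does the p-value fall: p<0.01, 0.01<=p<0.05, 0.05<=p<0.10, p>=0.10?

Exact binomial: n=13, k=1, p₀=2/5=0.4000
P(X=j) = C(n,j)·p₀^j·(1−p₀)^(n−j); p = Σ P(X=j) over j with P(X=j) ≤ P(X=1)
p-value (two-sided) = 0.02042
→ bracket: 0.01<=p<0.05

p-value bracket: 0.01<=p<0.05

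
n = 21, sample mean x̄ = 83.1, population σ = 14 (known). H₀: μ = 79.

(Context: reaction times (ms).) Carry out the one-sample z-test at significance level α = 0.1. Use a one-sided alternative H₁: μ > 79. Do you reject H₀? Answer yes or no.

SE = σ/√n = 14/√21 = 3.0551
z = (x̄−μ₀)/SE = (83.1−79)/3.0551 = 1.3420
p-value (one-sided, H₁ greater) = 0.08979
At α=0.1: p < α → reject H₀

reject H₀: yes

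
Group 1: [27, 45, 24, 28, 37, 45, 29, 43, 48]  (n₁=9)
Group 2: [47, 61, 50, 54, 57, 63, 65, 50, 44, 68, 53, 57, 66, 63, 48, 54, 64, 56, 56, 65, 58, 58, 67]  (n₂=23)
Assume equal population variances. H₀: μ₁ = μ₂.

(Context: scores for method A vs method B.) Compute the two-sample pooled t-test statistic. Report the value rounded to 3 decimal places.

x̄₁=36.222, s₁=9.311, n₁=9
x̄₂=57.565, s₂=6.894, n₂=23
s_p² = [8·9.311² + 22·6.894²]/30 = 57.9736
SE = √(s_p²·(1/9+1/23)) = 2.9937
t = (36.222−57.565)/2.9937 = -7.1294
df = 30

test statistic = -7.129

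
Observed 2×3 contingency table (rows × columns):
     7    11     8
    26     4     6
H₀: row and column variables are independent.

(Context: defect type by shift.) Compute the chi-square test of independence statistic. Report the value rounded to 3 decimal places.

test statistic = 13.223

Row totals [26, 36], col totals [33, 15, 14], n=62
χ² = (7−13.84)²/13.84 + (11−6.29)²/6.29 + (8−5.87)²/5.87 + (26−19.16)²/19.16 + (4−8.71)²/8.71 + (6−8.13)²/8.13 = 13.2229
df = 2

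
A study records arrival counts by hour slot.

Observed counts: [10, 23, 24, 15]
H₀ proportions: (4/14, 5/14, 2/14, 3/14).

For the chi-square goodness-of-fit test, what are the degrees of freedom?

degrees of freedom = 3

df = k − 1 = 4 − 1 = 3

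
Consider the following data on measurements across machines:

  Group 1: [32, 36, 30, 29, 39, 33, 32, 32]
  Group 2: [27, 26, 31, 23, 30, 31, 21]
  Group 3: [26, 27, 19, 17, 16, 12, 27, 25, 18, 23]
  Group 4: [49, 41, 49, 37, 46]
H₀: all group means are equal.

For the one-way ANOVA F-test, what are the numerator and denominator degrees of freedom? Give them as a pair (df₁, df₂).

degrees of freedom = [3, 26]

k = 4 groups, N = 30 total
df = (k−1, N−k) = (4−1, 30−4) = (3, 26)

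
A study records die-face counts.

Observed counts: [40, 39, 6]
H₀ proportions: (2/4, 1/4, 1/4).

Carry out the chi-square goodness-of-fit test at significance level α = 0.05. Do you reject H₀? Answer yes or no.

n = 85; E_i = n·p_i = [42.50, 21.25, 21.25]
χ² = (40−42.50)²/42.50 + (39−21.25)²/21.25 + (6−21.25)²/21.25 = 25.9176
df = 2
p-value (upper-tail) = 0.00000
At α=0.05: p < α → reject H₀

reject H₀: yes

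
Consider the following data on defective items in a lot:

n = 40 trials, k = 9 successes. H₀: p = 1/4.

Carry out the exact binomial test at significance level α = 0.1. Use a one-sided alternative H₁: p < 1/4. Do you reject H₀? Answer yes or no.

reject H₀: no

Exact binomial: n=40, k=9, p₀=1/4=0.2500
P(X≤9) from Σ C(n,i)·p₀^i·(1−p₀)^(n−i)
p-value (one-sided, H₁ less) = 0.43954
At α=0.1: p ≥ α → fail to reject H₀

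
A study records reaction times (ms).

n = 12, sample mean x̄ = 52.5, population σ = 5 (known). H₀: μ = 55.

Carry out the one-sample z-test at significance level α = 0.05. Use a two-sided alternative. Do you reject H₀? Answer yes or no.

SE = σ/√n = 5/√12 = 1.4434
z = (x̄−μ₀)/SE = (52.5−55)/1.4434 = -1.7321
p-value (two-sided) = 0.08326
At α=0.05: p ≥ α → fail to reject H₀

reject H₀: no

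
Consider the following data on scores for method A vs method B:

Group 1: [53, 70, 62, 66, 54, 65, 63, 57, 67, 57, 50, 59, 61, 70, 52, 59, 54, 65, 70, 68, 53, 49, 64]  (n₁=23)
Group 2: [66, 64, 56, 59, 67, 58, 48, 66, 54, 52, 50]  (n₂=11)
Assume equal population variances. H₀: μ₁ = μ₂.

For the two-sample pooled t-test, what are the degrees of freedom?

df = n₁ + n₂ − 2 = 23 + 11 − 2 = 32

degrees of freedom = 32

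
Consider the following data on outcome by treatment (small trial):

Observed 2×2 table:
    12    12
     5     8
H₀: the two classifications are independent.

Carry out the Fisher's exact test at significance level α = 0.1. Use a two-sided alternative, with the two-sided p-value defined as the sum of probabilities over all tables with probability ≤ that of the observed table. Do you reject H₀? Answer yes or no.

reject H₀: no

Margins: r₁=24, r₂=13, c₁=17, c₂=20, n=37
p_obs = C(24,12)·C(13,5)/C(37,17); sum pmf over tables with pmf ≤ p_obs
p-value (two-sided) = 0.73070
At α=0.1: p ≥ α → fail to reject H₀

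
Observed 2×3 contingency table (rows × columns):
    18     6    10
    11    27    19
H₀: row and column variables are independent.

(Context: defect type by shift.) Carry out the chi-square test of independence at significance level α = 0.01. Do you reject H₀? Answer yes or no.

reject H₀: yes

Row totals [34, 57], col totals [29, 33, 29], n=91
χ² = (18−10.84)²/10.84 + (6−12.33)²/12.33 + (10−10.84)²/10.84 + (11−18.16)²/18.16 + (27−20.67)²/20.67 + (19−18.16)²/18.16 = 12.8544
df = 2
p-value (upper-tail) = 0.00162
At α=0.01: p < α → reject H₀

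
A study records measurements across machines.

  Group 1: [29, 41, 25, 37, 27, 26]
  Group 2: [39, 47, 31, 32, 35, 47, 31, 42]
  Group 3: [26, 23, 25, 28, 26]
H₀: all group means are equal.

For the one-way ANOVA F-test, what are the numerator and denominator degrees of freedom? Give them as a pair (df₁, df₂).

k = 3 groups, N = 19 total
df = (k−1, N−k) = (3−1, 19−3) = (2, 16)

degrees of freedom = [2, 16]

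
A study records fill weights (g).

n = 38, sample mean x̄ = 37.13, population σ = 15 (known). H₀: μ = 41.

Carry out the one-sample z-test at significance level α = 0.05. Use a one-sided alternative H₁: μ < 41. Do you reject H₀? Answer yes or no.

reject H₀: no

SE = σ/√n = 15/√38 = 2.4333
z = (x̄−μ₀)/SE = (37.13−41)/2.4333 = -1.5904
p-value (one-sided, H₁ less) = 0.05587
At α=0.05: p ≥ α → fail to reject H₀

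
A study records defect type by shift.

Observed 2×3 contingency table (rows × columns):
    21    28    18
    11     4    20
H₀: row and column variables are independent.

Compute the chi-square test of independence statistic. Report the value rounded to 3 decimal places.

test statistic = 12.413

Row totals [67, 35], col totals [32, 32, 38], n=102
χ² = (21−21.02)²/21.02 + (28−21.02)²/21.02 + (18−24.96)²/24.96 + (11−10.98)²/10.98 + (4−10.98)²/10.98 + (20−13.04)²/13.04 = 12.4128
df = 2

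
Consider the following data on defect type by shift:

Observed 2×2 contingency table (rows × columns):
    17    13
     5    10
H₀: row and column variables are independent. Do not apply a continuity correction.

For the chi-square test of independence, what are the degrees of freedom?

degrees of freedom = 1

df = (r−1)(c−1) = (2−1)·(2−1) = 1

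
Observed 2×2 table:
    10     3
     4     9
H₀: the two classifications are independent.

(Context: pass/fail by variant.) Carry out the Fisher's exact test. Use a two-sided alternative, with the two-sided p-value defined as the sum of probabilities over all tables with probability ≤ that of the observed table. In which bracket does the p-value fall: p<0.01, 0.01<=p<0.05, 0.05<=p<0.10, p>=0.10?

Margins: r₁=13, r₂=13, c₁=14, c₂=12, n=26
p_obs = C(13,10)·C(13,4)/C(26,14); sum pmf over tables with pmf ≤ p_obs
p-value (two-sided) = 0.04718
→ bracket: 0.01<=p<0.05

p-value bracket: 0.01<=p<0.05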